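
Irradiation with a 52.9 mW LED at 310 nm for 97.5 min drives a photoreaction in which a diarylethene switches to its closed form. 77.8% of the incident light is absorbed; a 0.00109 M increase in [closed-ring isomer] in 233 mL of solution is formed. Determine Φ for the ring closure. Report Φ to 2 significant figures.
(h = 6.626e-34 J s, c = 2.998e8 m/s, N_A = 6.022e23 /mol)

Product: (0.00109 M)(0.233 L) = 2.540e-4 mol.
Photon energy at 310 nm: hc/λ = (6.626e-34)(2.998e8)/(310e-9) = 6.408e-19 J.
Energy delivered: (52.9 mW)(5850 s) = 309.5 J.
Photons incident: 309.5 / 6.408e-19 = 4.830e20, i.e. 4.830e20/6.022e23 = 8.021e-4 mol.
Photons absorbed: 0.778 × 8.021e-4 = 6.240e-4 mol.
Φ = 2.540e-4 mol / 6.240e-4 mol photons = 0.41.

Φ = 0.41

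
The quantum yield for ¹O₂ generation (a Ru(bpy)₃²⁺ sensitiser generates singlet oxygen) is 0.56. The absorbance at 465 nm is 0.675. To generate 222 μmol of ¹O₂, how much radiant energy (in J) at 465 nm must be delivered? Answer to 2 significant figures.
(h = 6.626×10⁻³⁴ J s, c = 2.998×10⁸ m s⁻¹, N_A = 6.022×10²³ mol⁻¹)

Product: 222 μmol = 2.22×10⁻⁴ mol.
Photons that must be absorbed: 2.22×10⁻⁴ / 0.56 = 3.964×10⁻⁴ mol.
Fraction absorbed: 1 − 10^(−0.675) = 0.7887.
Incident photons needed: 3.964×10⁻⁴ / 0.7887 = 5.026×10⁻⁴ mol.
Photon energy: hc/λ = 4.272×10⁻¹⁹ J; per mole, 2.573×10⁵ J mol⁻¹.
Energy required: 5.026×10⁻⁴ × 2.573×10⁵ = 130 J.

130 J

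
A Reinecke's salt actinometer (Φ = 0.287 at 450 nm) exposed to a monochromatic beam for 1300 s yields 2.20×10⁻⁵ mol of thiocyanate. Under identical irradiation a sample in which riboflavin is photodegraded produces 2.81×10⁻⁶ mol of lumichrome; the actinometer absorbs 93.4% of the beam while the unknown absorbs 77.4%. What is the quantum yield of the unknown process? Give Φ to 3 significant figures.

Φ = 0.0442

Photons absorbed by the actinometer: 2.20×10⁻⁵ / 0.287 = 7.666×10⁻⁵ mol.
Incident flux: 7.666×10⁻⁵ / 0.934 = 8.208×10⁻⁵ einstein.
Absorbed by unknown: 0.774 × 8.208×10⁻⁵ = 6.353×10⁻⁵ mol.
Φ(unknown) = 2.81×10⁻⁶ / 6.353×10⁻⁵ = 0.0442.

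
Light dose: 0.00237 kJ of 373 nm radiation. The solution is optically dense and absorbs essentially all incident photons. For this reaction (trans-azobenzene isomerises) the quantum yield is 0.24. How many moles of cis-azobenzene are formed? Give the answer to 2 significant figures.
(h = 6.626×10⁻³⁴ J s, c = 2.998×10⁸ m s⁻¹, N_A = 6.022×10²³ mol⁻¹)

1.8×10⁻⁶ mol

Photon energy at 373 nm: hc/λ = (6.626×10⁻³⁴)(2.998×10⁸)/(373×10⁻⁹) = 5.326×10⁻¹⁹ J.
Incident energy: 0.00237 kJ = 2.37 J.
Photons incident: 2.37 / 5.326×10⁻¹⁹ = 4.450×10¹⁸, i.e. 4.450×10¹⁸/6.022×10²³ = 7.390×10⁻⁶ mol.
Product: Φ × n_abs = 0.24 × 7.390×10⁻⁶ = 1.774×10⁻⁶ mol.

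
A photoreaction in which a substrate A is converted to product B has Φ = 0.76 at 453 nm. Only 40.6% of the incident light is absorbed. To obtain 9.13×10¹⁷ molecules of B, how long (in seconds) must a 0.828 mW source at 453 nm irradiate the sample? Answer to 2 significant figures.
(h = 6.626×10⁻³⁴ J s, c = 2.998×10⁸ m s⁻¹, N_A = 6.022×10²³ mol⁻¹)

t ≈ 1600 s

Product: 9.13×10¹⁷ / 6.022×10²³ = 1.516×10⁻⁶ mol.
Photons that must be absorbed: 1.516×10⁻⁶ / 0.76 = 1.995×10⁻⁶ mol.
Incident photons needed: 1.995×10⁻⁶ / 0.406 = 4.914×10⁻⁶ mol.
Photon energy: hc/λ = 4.385×10⁻¹⁹ J; per mole, 2.641×10⁵ J mol⁻¹.
Energy required: 4.914×10⁻⁶ × 2.641×10⁵ = 1.298 J.
Time: 1.298 J / 0.000828 W = 1600 s.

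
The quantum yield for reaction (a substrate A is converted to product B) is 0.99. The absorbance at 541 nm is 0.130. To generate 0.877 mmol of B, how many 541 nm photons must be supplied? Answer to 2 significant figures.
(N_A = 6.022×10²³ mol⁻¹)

Product: 0.877 mmol = 8.77×10⁻⁴ mol.
Photons that must be absorbed: 8.77×10⁻⁴ / 0.99 = 8.859×10⁻⁴ mol.
Fraction absorbed: 1 − 10^(−0.130) = 0.2587.
Incident photons needed: 8.859×10⁻⁴ / 0.2587 = 0.003424 mol.
Photon count: 0.003424 × 6.022×10²³ = 2.1×10²¹.

2.1×10²¹ photons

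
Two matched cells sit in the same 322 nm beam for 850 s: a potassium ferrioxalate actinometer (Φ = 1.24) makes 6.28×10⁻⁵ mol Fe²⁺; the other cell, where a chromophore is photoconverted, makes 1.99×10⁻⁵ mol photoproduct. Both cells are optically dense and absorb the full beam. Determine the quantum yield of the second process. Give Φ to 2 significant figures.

Photons absorbed by the actinometer: 6.28×10⁻⁵ / 1.24 = 5.065×10⁻⁵ mol.
Φ(unknown) = 1.99×10⁻⁵ / 5.065×10⁻⁵ = 0.39.

Φ = 0.39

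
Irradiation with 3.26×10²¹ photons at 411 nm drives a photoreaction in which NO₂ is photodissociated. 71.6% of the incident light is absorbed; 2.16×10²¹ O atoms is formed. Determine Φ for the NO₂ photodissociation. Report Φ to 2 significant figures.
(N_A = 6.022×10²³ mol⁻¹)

Product: 2.16×10²¹ / 6.022×10²³ = 0.003587 mol.
Moles of photons: 3.26×10²¹ / 6.022×10²³ = 0.005413 mol.
Photons absorbed: 0.716 × 0.005413 = 0.003876 mol.
Φ = 0.003587 mol / 0.003876 mol photons = 0.93.

Φ = 0.93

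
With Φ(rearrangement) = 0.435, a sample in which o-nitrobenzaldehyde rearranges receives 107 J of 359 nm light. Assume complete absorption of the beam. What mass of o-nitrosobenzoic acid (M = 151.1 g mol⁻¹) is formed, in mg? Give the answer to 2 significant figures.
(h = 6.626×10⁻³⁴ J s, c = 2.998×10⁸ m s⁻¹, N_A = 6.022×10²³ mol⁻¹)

Photon energy at 359 nm: hc/λ = (6.626×10⁻³⁴)(2.998×10⁸)/(359×10⁻⁹) = 5.533×10⁻¹⁹ J.
Photons incident: 107 / 5.533×10⁻¹⁹ = 1.934×10²⁰, i.e. 1.934×10²⁰/6.022×10²³ = 3.212×10⁻⁴ mol.
Product: Φ × n_abs = 0.435 × 3.212×10⁻⁴ = 1.397×10⁻⁴ mol.
Mass: 1.397×10⁻⁴ × 151.1 = 0.02111 g = 21 mg.

21 mg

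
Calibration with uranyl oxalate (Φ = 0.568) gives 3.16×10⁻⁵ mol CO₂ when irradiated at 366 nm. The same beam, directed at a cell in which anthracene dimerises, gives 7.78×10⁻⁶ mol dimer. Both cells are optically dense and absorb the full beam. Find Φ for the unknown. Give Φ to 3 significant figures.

Photons absorbed by the actinometer: 3.16×10⁻⁵ / 0.568 = 5.563×10⁻⁵ mol.
Φ(unknown) = 7.78×10⁻⁶ / 5.563×10⁻⁵ = 0.140.

Φ = 0.140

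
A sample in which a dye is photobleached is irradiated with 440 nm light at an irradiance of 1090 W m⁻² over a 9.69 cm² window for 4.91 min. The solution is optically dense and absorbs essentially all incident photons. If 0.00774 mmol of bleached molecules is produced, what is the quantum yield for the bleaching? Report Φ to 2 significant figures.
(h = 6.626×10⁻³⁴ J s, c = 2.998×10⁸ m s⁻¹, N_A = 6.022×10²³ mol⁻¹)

Φ = 0.0068

Product: 0.00774 mmol = 7.74×10⁻⁶ mol.
Photon energy at 440 nm: hc/λ = (6.626×10⁻³⁴)(2.998×10⁸)/(440×10⁻⁹) = 4.515×10⁻¹⁹ J.
Energy delivered: (1090 W m⁻²)(9.69×10⁻⁴ m²)(294.6 s) = 311.2 J.
Photons incident: 311.2 / 4.515×10⁻¹⁹ = 6.893×10²⁰, i.e. 6.893×10²⁰/6.022×10²³ = 0.001145 mol.
Φ = 7.74×10⁻⁶ mol / 0.001145 mol photons = 0.0068.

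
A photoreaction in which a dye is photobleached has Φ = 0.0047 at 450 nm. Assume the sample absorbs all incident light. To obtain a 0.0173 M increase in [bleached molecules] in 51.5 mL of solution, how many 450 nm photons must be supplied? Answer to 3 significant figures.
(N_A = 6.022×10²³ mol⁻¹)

1.14×10²³ photons

Product: (0.0173 M)(0.0515 L) = 8.909×10⁻⁴ mol.
Photons that must be absorbed: 8.909×10⁻⁴ / 0.0047 = 0.1896 mol.
Photon count: 0.1896 × 6.022×10²³ = 1.14×10²³.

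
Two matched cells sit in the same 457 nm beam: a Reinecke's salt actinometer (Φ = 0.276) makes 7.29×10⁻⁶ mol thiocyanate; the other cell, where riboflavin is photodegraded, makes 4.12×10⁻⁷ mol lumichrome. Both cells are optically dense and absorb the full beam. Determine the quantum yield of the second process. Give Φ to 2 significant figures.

Φ = 0.016

Photons absorbed by the actinometer: 7.29×10⁻⁶ / 0.276 = 2.641×10⁻⁵ mol.
Φ(unknown) = 4.12×10⁻⁷ / 2.641×10⁻⁵ = 0.016.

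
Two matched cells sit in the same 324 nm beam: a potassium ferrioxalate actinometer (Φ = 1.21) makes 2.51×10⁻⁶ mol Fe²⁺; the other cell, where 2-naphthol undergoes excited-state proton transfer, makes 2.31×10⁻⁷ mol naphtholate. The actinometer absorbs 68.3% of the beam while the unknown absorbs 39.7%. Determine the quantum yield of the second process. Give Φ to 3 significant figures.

Photons absorbed by the actinometer: 2.51×10⁻⁶ / 1.21 = 2.074×10⁻⁶ mol.
Incident flux: 2.074×10⁻⁶ / 0.683 = 3.037×10⁻⁶ einstein.
Absorbed by unknown: 0.397 × 3.037×10⁻⁶ = 1.206×10⁻⁶ mol.
Φ(unknown) = 2.31×10⁻⁷ / 1.206×10⁻⁶ = 0.192.

Φ = 0.192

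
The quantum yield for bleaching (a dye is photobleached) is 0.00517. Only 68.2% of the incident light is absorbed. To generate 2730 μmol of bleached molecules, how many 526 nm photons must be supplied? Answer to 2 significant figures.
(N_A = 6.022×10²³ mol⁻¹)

Product: 2730 μmol = 0.00273 mol.
Photons that must be absorbed: 0.00273 / 0.00517 = 0.5280 mol.
Incident photons needed: 0.5280 / 0.682 = 0.7742 mol.
Photon count: 0.7742 × 6.022×10²³ = 4.7×10²³.

4.7×10²³ photons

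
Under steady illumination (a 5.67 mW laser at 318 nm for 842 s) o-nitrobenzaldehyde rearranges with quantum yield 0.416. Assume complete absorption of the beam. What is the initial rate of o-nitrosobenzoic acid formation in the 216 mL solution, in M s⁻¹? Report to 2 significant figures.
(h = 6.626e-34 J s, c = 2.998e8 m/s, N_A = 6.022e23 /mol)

2.9e-8 M s⁻¹

Photon energy at 318 nm: hc/λ = (6.626e-34)(2.998e8)/(318e-9) = 6.247e-19 J.
Energy delivered: (5.67 mW)(842 s) = 4.774 J.
Photons incident: 4.774 / 6.247e-19 = 7.642e18, i.e. 7.642e18/6.022e23 = 1.269e-5 mol.
Product formed: 0.416 × 1.269e-5 = 5.279e-6 mol.
Rate: 5.279e-6 mol / (842 s × 0.216 L) = 2.9e-8 M s⁻¹.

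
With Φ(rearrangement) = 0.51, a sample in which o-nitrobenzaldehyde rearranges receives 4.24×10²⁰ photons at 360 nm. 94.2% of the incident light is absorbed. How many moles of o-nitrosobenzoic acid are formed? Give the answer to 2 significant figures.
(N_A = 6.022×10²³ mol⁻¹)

Moles of photons: 4.24×10²⁰ / 6.022×10²³ = 7.041×10⁻⁴ mol.
Photons absorbed: 0.942 × 7.041×10⁻⁴ = 6.633×10⁻⁴ mol.
Product: Φ × n_abs = 0.51 × 6.633×10⁻⁴ = 3.383×10⁻⁴ mol.

3.4×10⁻⁴ mol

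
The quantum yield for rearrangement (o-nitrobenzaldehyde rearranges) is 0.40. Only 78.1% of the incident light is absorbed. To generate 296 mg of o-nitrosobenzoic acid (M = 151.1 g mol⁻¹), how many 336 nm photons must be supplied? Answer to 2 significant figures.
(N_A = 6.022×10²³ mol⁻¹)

Product: 296 mg / 151.1 g mol⁻¹ = 0.001959 mol.
Photons that must be absorbed: 0.001959 / 0.40 = 0.004897 mol.
Incident photons needed: 0.004897 / 0.781 = 0.006270 mol.
Photon count: 0.006270 × 6.022×10²³ = 3.8×10²¹.

3.8×10²¹ photons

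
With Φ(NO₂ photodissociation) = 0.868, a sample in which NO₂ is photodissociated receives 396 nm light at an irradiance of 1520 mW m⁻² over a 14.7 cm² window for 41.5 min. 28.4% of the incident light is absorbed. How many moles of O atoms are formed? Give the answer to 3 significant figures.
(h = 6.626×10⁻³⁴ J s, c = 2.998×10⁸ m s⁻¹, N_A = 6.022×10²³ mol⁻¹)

Photon energy at 396 nm: hc/λ = (6.626×10⁻³⁴)(2.998×10⁸)/(396×10⁻⁹) = 5.016×10⁻¹⁹ J.
Energy delivered: (1520 mW m⁻²)(14.7×10⁻⁴ m²)(2490 s) = 5.564 J.
Photons incident: 5.564 / 5.016×10⁻¹⁹ = 1.109×10¹⁹, i.e. 1.109×10¹⁹/6.022×10²³ = 1.842×10⁻⁵ mol.
Photons absorbed: 0.284 × 1.842×10⁻⁵ = 5.231×10⁻⁶ mol.
Product: Φ × n_abs = 0.868 × 5.231×10⁻⁶ = 4.541×10⁻⁶ mol.

4.54×10⁻⁶ mol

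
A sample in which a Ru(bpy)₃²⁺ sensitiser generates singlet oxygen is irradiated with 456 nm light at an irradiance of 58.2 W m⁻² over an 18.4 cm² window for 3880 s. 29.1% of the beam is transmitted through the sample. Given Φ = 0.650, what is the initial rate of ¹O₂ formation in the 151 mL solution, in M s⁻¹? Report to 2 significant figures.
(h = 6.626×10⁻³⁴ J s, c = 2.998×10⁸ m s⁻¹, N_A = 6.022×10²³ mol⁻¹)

Photon energy at 456 nm: hc/λ = (6.626×10⁻³⁴)(2.998×10⁸)/(456×10⁻⁹) = 4.356×10⁻¹⁹ J.
Energy delivered: (58.2 W m⁻²)(18.4×10⁻⁴ m²)(3880 s) = 415.5 J.
Photons incident: 415.5 / 4.356×10⁻¹⁹ = 9.539×10²⁰, i.e. 9.539×10²⁰/6.022×10²³ = 0.001584 mol.
Fraction absorbed: 1 − 29.1/100 = 0.7090.
Photons absorbed: 0.7090 × 0.001584 = 0.001123 mol.
Product formed: 0.650 × 0.001123 = 7.300×10⁻⁴ mol.
Rate: 7.300×10⁻⁴ mol / (3880 s × 0.151 L) = 1.2×10⁻⁶ M s⁻¹.

1.2×10⁻⁶ M s⁻¹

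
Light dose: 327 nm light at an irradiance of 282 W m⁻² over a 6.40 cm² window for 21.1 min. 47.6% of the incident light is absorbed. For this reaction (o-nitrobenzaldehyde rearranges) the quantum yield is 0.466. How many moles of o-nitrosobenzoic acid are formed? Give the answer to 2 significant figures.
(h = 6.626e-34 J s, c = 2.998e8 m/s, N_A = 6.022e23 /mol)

Photon energy at 327 nm: hc/λ = (6.626e-34)(2.998e8)/(327e-9) = 6.075e-19 J.
Energy delivered: (282 W m⁻²)(6.40e-4 m²)(1266 s) = 228.5 J.
Photons incident: 228.5 / 6.075e-19 = 3.761e20, i.e. 3.761e20/6.022e23 = 6.245e-4 mol.
Photons absorbed: 0.476 × 6.245e-4 = 2.973e-4 mol.
Product: Φ × n_abs = 0.466 × 2.973e-4 = 1.385e-4 mol.

1.4e-4 mol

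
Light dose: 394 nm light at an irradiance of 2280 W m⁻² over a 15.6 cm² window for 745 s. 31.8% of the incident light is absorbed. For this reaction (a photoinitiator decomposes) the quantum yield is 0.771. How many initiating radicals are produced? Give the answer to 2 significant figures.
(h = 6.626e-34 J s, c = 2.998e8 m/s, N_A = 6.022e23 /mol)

Photon energy at 394 nm: hc/λ = (6.626e-34)(2.998e8)/(394e-9) = 5.042e-19 J.
Energy delivered: (2280 W m⁻²)(15.6e-4 m²)(745 s) = 2650 J.
Photons incident: 2650 / 5.042e-19 = 5.256e21, i.e. 5.256e21/6.022e23 = 0.008728 mol.
Photons absorbed: 0.318 × 0.008728 = 0.002776 mol.
Product: Φ × n_abs = 0.771 × 0.002776 = 0.002140 mol.
As a count: 0.002140 × 6.022e23 = 1.3e21.

1.3e21 initiating radicals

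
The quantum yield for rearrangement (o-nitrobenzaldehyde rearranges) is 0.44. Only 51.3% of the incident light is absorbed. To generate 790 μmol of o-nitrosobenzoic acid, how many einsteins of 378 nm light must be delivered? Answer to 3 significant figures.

Product: 790 μmol = 7.90×10⁻⁴ mol.
Photons that must be absorbed: 7.90×10⁻⁴ / 0.44 = 0.001795 mol.
Incident photons needed: 0.001795 / 0.513 = 0.003499 mol.

0.00350 einstein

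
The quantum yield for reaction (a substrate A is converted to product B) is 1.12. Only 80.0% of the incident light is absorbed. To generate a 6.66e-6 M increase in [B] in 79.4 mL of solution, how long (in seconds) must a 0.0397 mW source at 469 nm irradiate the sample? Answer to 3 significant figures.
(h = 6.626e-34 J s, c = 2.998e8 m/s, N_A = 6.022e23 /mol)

t ≈ 3790 s

Product: (6.66e-6 M)(0.0794 L) = 5.288e-7 mol.
Photons that must be absorbed: 5.288e-7 / 1.12 = 4.721e-7 mol.
Incident photons needed: 4.721e-7 / 0.800 = 5.901e-7 mol.
Photon energy: hc/λ = 4.236e-19 J; per mole, 2.551e5 J mol⁻¹.
Energy required: 5.901e-7 × 2.551e5 = 0.1505 J.
Time: 0.1505 J / 3.97e-05 W = 3790 s.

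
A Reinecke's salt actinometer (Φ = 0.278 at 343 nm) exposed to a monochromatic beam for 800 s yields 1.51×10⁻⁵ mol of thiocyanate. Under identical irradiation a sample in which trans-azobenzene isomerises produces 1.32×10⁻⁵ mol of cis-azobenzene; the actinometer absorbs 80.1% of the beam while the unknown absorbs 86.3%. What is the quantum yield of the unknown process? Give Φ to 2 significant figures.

Photons absorbed by the actinometer: 1.51×10⁻⁵ / 0.278 = 5.432×10⁻⁵ mol.
Incident flux: 5.432×10⁻⁵ / 0.801 = 6.782×10⁻⁵ einstein.
Absorbed by unknown: 0.863 × 6.782×10⁻⁵ = 5.853×10⁻⁵ mol.
Φ(unknown) = 1.32×10⁻⁵ / 5.853×10⁻⁵ = 0.23.

Φ = 0.23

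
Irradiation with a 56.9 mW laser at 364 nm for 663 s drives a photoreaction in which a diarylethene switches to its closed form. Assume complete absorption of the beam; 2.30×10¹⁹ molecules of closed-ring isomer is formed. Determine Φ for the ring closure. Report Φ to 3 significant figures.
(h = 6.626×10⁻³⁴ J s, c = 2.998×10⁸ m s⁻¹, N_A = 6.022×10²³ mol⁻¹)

Product: 2.30×10¹⁹ / 6.022×10²³ = 3.819×10⁻⁵ mol.
Photon energy at 364 nm: hc/λ = (6.626×10⁻³⁴)(2.998×10⁸)/(364×10⁻⁹) = 5.457×10⁻¹⁹ J.
Energy delivered: (56.9 mW)(663 s) = 37.72 J.
Photons incident: 37.72 / 5.457×10⁻¹⁹ = 6.912×10¹⁹, i.e. 6.912×10¹⁹/6.022×10²³ = 1.148×10⁻⁴ mol.
Φ = 3.819×10⁻⁵ mol / 1.148×10⁻⁴ mol photons = 0.333.

Φ = 0.333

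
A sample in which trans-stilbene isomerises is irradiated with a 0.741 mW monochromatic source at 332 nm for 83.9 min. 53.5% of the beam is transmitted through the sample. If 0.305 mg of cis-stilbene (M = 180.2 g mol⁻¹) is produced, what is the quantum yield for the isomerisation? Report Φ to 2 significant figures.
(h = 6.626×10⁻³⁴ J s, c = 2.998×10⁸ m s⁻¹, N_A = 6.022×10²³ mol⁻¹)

Φ = 0.35

Product: 0.305 mg / 180.2 g mol⁻¹ = 1.693×10⁻⁶ mol.
Photon energy at 332 nm: hc/λ = (6.626×10⁻³⁴)(2.998×10⁸)/(332×10⁻⁹) = 5.983×10⁻¹⁹ J.
Energy delivered: (0.741 mW)(5034 s) = 3.730 J.
Photons incident: 3.730 / 5.983×10⁻¹⁹ = 6.234×10¹⁸, i.e. 6.234×10¹⁸/6.022×10²³ = 1.035×10⁻⁵ mol.
Fraction absorbed: 1 − 53.5/100 = 0.4650.
Photons absorbed: 0.4650 × 1.035×10⁻⁵ = 4.813×10⁻⁶ mol.
Φ = 1.693×10⁻⁶ mol / 4.813×10⁻⁶ mol photons = 0.35.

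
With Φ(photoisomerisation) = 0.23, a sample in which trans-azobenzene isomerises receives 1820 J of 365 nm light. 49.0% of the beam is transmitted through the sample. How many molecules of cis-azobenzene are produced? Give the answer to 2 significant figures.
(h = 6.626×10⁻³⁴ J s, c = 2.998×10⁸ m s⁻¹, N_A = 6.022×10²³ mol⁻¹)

3.9×10²⁰ molecules

Photon energy at 365 nm: hc/λ = (6.626×10⁻³⁴)(2.998×10⁸)/(365×10⁻⁹) = 5.442×10⁻¹⁹ J.
Photons incident: 1820 / 5.442×10⁻¹⁹ = 3.344×10²¹, i.e. 3.344×10²¹/6.022×10²³ = 0.005553 mol.
Fraction absorbed: 1 − 49.0/100 = 0.5100.
Photons absorbed: 0.5100 × 0.005553 = 0.002832 mol.
Product: Φ × n_abs = 0.23 × 0.002832 = 6.514×10⁻⁴ mol.
As a count: 6.514×10⁻⁴ × 6.022×10²³ = 3.9×10²⁰.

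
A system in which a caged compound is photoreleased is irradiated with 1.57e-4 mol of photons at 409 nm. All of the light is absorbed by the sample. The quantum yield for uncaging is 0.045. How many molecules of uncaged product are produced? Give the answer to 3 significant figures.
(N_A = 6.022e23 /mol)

4.25e18 molecules

Product: Φ × n_abs = 0.045 × 1.57e-4 = 7.065e-6 mol.
As a count: 7.065e-6 × 6.022e23 = 4.25e18.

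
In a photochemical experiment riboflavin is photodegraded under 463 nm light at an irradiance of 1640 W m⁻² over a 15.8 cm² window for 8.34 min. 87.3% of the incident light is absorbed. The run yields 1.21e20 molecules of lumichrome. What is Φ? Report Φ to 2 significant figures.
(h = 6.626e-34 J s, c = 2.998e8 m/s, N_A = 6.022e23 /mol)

Φ = 0.046

Product: 1.21e20 / 6.022e23 = 2.009e-4 mol.
Photon energy at 463 nm: hc/λ = (6.626e-34)(2.998e8)/(463e-9) = 4.290e-19 J.
Energy delivered: (1640 W m⁻²)(15.8e-4 m²)(500.4 s) = 1297 J.
Photons incident: 1297 / 4.290e-19 = 3.023e21, i.e. 3.023e21/6.022e23 = 0.005020 mol.
Photons absorbed: 0.873 × 0.005020 = 0.004382 mol.
Φ = 2.009e-4 mol / 0.004382 mol photons = 0.046.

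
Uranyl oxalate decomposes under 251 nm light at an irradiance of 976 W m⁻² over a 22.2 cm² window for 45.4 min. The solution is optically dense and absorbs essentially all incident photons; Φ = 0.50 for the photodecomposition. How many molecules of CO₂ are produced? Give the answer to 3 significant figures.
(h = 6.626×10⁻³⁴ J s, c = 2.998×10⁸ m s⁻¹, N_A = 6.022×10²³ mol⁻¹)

3.73×10²¹ molecules

Photon energy at 251 nm: hc/λ = (6.626×10⁻³⁴)(2.998×10⁸)/(251×10⁻⁹) = 7.914×10⁻¹⁹ J.
Energy delivered: (976 W m⁻²)(22.2×10⁻⁴ m²)(2724 s) = 5902 J.
Photons incident: 5902 / 7.914×10⁻¹⁹ = 7.458×10²¹, i.e. 7.458×10²¹/6.022×10²³ = 0.01238 mol.
Product: Φ × n_abs = 0.50 × 0.01238 = 0.006190 mol.
As a count: 0.006190 × 6.022×10²³ = 3.73×10²¹.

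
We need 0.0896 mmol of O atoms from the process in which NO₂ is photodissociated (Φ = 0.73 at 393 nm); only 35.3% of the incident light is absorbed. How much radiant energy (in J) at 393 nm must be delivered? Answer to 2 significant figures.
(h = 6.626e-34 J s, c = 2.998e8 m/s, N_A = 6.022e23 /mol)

Product: 0.0896 mmol = 8.96e-5 mol.
Photons that must be absorbed: 8.96e-5 / 0.73 = 1.227e-4 mol.
Incident photons needed: 1.227e-4 / 0.353 = 3.476e-4 mol.
Photon energy: hc/λ = 5.055e-19 J; per mole, 3.044e5 J mol⁻¹.
Energy required: 3.476e-4 × 3.044e5 = 110 J.

110 J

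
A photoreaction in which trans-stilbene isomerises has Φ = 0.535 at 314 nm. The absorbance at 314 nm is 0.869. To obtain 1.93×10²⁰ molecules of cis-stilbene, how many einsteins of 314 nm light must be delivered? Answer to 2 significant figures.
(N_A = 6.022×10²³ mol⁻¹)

Product: 1.93×10²⁰ / 6.022×10²³ = 3.205×10⁻⁴ mol.
Photons that must be absorbed: 3.205×10⁻⁴ / 0.535 = 5.991×10⁻⁴ mol.
Fraction absorbed: 1 − 10^(−0.869) = 0.8648.
Incident photons needed: 5.991×10⁻⁴ / 0.8648 = 6.928×10⁻⁴ mol.

6.9×10⁻⁴ einstein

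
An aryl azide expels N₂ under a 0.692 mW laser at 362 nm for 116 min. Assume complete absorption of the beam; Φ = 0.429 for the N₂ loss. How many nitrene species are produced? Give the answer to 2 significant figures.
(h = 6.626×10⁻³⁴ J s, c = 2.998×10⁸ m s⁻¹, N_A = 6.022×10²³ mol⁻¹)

3.8×10¹⁸ species

Photon energy at 362 nm: hc/λ = (6.626×10⁻³⁴)(2.998×10⁸)/(362×10⁻⁹) = 5.487×10⁻¹⁹ J.
Energy delivered: (0.692 mW)(6960 s) = 4.816 J.
Photons incident: 4.816 / 5.487×10⁻¹⁹ = 8.777×10¹⁸, i.e. 8.777×10¹⁸/6.022×10²³ = 1.457×10⁻⁵ mol.
Product: Φ × n_abs = 0.429 × 1.457×10⁻⁵ = 6.251×10⁻⁶ mol.
As a count: 6.251×10⁻⁶ × 6.022×10²³ = 3.8×10¹⁸.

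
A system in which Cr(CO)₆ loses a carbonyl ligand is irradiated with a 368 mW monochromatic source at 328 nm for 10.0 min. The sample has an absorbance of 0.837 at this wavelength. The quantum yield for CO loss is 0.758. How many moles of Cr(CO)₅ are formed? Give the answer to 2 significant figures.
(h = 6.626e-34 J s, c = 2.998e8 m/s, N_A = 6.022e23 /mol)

Photon energy at 328 nm: hc/λ = (6.626e-34)(2.998e8)/(328e-9) = 6.056e-19 J.
Energy delivered: (368 mW)(600 s) = 220.8 J.
Photons incident: 220.8 / 6.056e-19 = 3.646e20, i.e. 3.646e20/6.022e23 = 6.054e-4 mol.
Fraction absorbed: 1 − 10^(−0.837) = 0.8545.
Photons absorbed: 0.8545 × 6.054e-4 = 5.173e-4 mol.
Product: Φ × n_abs = 0.758 × 5.173e-4 = 3.921e-4 mol.

3.9e-4 mol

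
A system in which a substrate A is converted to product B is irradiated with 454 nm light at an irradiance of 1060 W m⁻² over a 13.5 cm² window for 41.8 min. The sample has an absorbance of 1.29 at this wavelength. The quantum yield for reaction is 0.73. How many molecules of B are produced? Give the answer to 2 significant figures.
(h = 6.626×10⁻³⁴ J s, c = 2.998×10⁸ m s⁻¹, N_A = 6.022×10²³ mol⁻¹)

Photon energy at 454 nm: hc/λ = (6.626×10⁻³⁴)(2.998×10⁸)/(454×10⁻⁹) = 4.375×10⁻¹⁹ J.
Energy delivered: (1060 W m⁻²)(13.5×10⁻⁴ m²)(2508 s) = 3589 J.
Photons incident: 3589 / 4.375×10⁻¹⁹ = 8.203×10²¹, i.e. 8.203×10²¹/6.022×10²³ = 0.01362 mol.
Fraction absorbed: 1 − 10^(−1.29) = 0.9487.
Photons absorbed: 0.9487 × 0.01362 = 0.01292 mol.
Product: Φ × n_abs = 0.73 × 0.01292 = 0.009432 mol.
As a count: 0.009432 × 6.022×10²³ = 5.7×10²¹.

5.7×10²¹ molecules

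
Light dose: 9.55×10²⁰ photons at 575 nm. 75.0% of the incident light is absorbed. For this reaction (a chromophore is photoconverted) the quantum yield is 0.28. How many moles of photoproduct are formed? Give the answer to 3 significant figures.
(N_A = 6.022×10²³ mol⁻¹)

3.33×10⁻⁴ mol

Moles of photons: 9.55×10²⁰ / 6.022×10²³ = 0.001586 mol.
Photons absorbed: 0.750 × 0.001586 = 0.001190 mol.
Product: Φ × n_abs = 0.28 × 0.001190 = 3.332×10⁻⁴ mol.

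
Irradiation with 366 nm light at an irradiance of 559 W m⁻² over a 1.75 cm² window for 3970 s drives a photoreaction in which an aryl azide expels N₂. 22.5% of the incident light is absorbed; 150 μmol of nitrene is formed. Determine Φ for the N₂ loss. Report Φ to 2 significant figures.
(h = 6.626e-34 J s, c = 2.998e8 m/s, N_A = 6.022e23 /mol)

Product: 150 μmol = 1.50e-4 mol.
Photon energy at 366 nm: hc/λ = (6.626e-34)(2.998e8)/(366e-9) = 5.428e-19 J.
Energy delivered: (559 W m⁻²)(1.75e-4 m²)(3970 s) = 388.4 J.
Photons incident: 388.4 / 5.428e-19 = 7.155e20, i.e. 7.155e20/6.022e23 = 0.001188 mol.
Photons absorbed: 0.225 × 0.001188 = 2.673e-4 mol.
Φ = 1.50e-4 mol / 2.673e-4 mol photons = 0.56.

Φ = 0.56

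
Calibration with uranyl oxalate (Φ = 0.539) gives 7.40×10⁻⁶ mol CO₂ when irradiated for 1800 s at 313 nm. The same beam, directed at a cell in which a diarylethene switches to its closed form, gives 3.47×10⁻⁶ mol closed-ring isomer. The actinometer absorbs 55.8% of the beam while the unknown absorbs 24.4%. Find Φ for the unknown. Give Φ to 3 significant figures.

Φ = 0.578

Photons absorbed by the actinometer: 7.40×10⁻⁶ / 0.539 = 1.373×10⁻⁵ mol.
Incident flux: 1.373×10⁻⁵ / 0.558 = 2.461×10⁻⁵ einstein.
Absorbed by unknown: 0.244 × 2.461×10⁻⁵ = 6.005×10⁻⁶ mol.
Φ(unknown) = 3.47×10⁻⁶ / 6.005×10⁻⁶ = 0.578.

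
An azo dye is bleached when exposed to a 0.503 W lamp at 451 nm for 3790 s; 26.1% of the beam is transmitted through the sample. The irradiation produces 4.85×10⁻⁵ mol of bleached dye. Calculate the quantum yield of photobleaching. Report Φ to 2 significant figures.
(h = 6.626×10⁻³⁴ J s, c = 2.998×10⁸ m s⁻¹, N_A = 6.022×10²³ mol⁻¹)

Photon energy at 451 nm: hc/λ = (6.626×10⁻³⁴)(2.998×10⁸)/(451×10⁻⁹) = 4.405×10⁻¹⁹ J.
Energy delivered: (0.503 W)(3790 s) = 1906 J.
Photons incident: 1906 / 4.405×10⁻¹⁹ = 4.327×10²¹, i.e. 4.327×10²¹/6.022×10²³ = 0.007185 mol.
Fraction absorbed: 1 − 26.1/100 = 0.7390.
Photons absorbed: 0.7390 × 0.007185 = 0.005310 mol.
Φ = 4.85×10⁻⁵ mol / 0.005310 mol photons = 0.0091.

Φ = 0.0091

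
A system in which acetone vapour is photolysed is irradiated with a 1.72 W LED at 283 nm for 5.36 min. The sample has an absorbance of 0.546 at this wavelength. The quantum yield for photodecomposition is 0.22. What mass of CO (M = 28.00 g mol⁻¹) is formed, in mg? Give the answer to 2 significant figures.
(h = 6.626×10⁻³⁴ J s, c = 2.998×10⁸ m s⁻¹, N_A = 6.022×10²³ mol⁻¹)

Photon energy at 283 nm: hc/λ = (6.626×10⁻³⁴)(2.998×10⁸)/(283×10⁻⁹) = 7.019×10⁻¹⁹ J.
Energy delivered: (1.72 W)(321.6 s) = 553.2 J.
Photons incident: 553.2 / 7.019×10⁻¹⁹ = 7.881×10²⁰, i.e. 7.881×10²⁰/6.022×10²³ = 0.001309 mol.
Fraction absorbed: 1 − 10^(−0.546) = 0.7156.
Photons absorbed: 0.7156 × 0.001309 = 9.367×10⁻⁴ mol.
Product: Φ × n_abs = 0.22 × 9.367×10⁻⁴ = 2.061×10⁻⁴ mol.
Mass: 2.061×10⁻⁴ × 28.00 = 0.005771 g = 5.8 mg.

5.8 mg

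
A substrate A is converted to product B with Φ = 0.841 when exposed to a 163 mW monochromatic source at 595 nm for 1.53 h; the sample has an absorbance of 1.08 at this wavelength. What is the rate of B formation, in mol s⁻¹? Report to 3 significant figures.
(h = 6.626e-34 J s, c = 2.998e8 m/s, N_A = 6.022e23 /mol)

6.25e-7 mol s⁻¹

Photon energy at 595 nm: hc/λ = (6.626e-34)(2.998e8)/(595e-9) = 3.339e-19 J.
Energy delivered: (163 mW)(5508 s) = 897.8 J.
Photons incident: 897.8 / 3.339e-19 = 2.689e21, i.e. 2.689e21/6.022e23 = 0.004465 mol.
Fraction absorbed: 1 − 10^(−1.08) = 0.9168.
Photons absorbed: 0.9168 × 0.004465 = 0.004094 mol.
Product formed: 0.841 × 0.004094 = 0.003443 mol.
Rate: 0.003443 / 5508 s = 6.25e-7 mol s⁻¹.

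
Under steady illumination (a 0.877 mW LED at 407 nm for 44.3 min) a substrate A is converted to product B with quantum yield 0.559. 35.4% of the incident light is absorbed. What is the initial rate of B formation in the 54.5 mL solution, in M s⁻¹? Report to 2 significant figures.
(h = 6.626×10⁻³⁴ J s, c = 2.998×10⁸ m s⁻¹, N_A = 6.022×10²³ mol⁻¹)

Photon energy at 407 nm: hc/λ = (6.626×10⁻³⁴)(2.998×10⁸)/(407×10⁻⁹) = 4.881×10⁻¹⁹ J.
Energy delivered: (0.877 mW)(2658 s) = 2.331 J.
Photons incident: 2.331 / 4.881×10⁻¹⁹ = 4.776×10¹⁸, i.e. 4.776×10¹⁸/6.022×10²³ = 7.931×10⁻⁶ mol.
Photons absorbed: 0.354 × 7.931×10⁻⁶ = 2.808×10⁻⁶ mol.
Product formed: 0.559 × 2.808×10⁻⁶ = 1.570×10⁻⁶ mol.
Rate: 1.570×10⁻⁶ mol / (2658 s × 0.0545 L) = 1.1×10⁻⁸ M s⁻¹.

1.1×10⁻⁸ M s⁻¹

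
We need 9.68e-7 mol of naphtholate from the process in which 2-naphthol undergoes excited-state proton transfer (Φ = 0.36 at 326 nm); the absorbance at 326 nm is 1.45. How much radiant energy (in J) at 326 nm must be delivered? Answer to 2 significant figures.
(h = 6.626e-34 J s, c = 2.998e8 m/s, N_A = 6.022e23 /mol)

Photons that must be absorbed: 9.68e-7 / 0.36 = 2.689e-6 mol.
Fraction absorbed: 1 − 10^(−1.45) = 0.9645.
Incident photons needed: 2.689e-6 / 0.9645 = 2.788e-6 mol.
Photon energy: hc/λ = 6.093e-19 J; per mole, 3.669e5 J mol⁻¹.
Energy required: 2.788e-6 × 3.669e5 = 1.0 J.

1.0 J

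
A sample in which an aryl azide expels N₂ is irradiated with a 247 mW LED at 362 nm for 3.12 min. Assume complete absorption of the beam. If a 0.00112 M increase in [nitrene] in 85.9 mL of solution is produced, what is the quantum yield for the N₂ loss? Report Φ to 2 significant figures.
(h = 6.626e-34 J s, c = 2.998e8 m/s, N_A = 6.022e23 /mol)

Product: (0.00112 M)(0.0859 L) = 9.621e-5 mol.
Photon energy at 362 nm: hc/λ = (6.626e-34)(2.998e8)/(362e-9) = 5.487e-19 J.
Energy delivered: (247 mW)(187.2 s) = 46.24 J.
Photons incident: 46.24 / 5.487e-19 = 8.427e19, i.e. 8.427e19/6.022e23 = 1.399e-4 mol.
Φ = 9.621e-5 mol / 1.399e-4 mol photons = 0.69.

Φ = 0.69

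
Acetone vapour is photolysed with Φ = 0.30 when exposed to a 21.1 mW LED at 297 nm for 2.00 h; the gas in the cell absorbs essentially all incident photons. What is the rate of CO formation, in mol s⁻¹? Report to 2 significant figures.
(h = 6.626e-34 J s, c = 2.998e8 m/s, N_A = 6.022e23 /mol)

Photon energy at 297 nm: hc/λ = (6.626e-34)(2.998e8)/(297e-9) = 6.688e-19 J.
Energy delivered: (21.1 mW)(7200 s) = 151.9 J.
Photons incident: 151.9 / 6.688e-19 = 2.271e20, i.e. 2.271e20/6.022e23 = 3.771e-4 mol.
Product formed: 0.30 × 3.771e-4 = 1.131e-4 mol.
Rate: 1.131e-4 / 7200 s = 1.6e-8 mol s⁻¹.

1.6e-8 mol s⁻¹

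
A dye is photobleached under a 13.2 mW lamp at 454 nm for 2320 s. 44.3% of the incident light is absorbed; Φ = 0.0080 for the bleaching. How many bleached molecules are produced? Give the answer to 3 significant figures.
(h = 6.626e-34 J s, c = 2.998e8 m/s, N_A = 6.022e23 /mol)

Photon energy at 454 nm: hc/λ = (6.626e-34)(2.998e8)/(454e-9) = 4.375e-19 J.
Energy delivered: (13.2 mW)(2320 s) = 30.62 J.
Photons incident: 30.62 / 4.375e-19 = 6.999e19, i.e. 6.999e19/6.022e23 = 1.162e-4 mol.
Photons absorbed: 0.443 × 1.162e-4 = 5.148e-5 mol.
Product: Φ × n_abs = 0.0080 × 5.148e-5 = 4.118e-7 mol.
As a count: 4.118e-7 × 6.022e23 = 2.48e17.

2.48e17 bleached molecules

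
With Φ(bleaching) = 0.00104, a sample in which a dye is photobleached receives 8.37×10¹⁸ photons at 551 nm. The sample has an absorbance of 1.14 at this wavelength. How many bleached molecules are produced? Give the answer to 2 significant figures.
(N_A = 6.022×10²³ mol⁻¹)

Moles of photons: 8.37×10¹⁸ / 6.022×10²³ = 1.390×10⁻⁵ mol.
Fraction absorbed: 1 − 10^(−1.14) = 0.9276.
Photons absorbed: 0.9276 × 1.390×10⁻⁵ = 1.289×10⁻⁵ mol.
Product: Φ × n_abs = 0.00104 × 1.289×10⁻⁵ = 1.341×10⁻⁸ mol.
As a count: 1.341×10⁻⁸ × 6.022×10²³ = 8.1×10¹⁵.

8.1×10¹⁵ bleached molecules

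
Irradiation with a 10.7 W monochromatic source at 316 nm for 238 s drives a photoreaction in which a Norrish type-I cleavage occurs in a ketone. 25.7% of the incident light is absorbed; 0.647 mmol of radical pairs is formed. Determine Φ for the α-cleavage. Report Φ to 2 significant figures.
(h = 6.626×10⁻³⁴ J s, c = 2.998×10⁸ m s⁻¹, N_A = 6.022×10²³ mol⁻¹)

Product: 0.647 mmol = 6.47×10⁻⁴ mol.
Photon energy at 316 nm: hc/λ = (6.626×10⁻³⁴)(2.998×10⁸)/(316×10⁻⁹) = 6.286×10⁻¹⁹ J.
Energy delivered: (10.7 W)(238 s) = 2547 J.
Photons incident: 2547 / 6.286×10⁻¹⁹ = 4.052×10²¹, i.e. 4.052×10²¹/6.022×10²³ = 0.006729 mol.
Photons absorbed: 0.257 × 0.006729 = 0.001729 mol.
Φ = 6.47×10⁻⁴ mol / 0.001729 mol photons = 0.37.

Φ = 0.37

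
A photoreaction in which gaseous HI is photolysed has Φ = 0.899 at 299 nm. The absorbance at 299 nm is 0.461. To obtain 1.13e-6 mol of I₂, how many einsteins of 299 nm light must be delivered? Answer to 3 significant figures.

1.92e-6 einstein

Photons that must be absorbed: 1.13e-6 / 0.899 = 1.257e-6 mol.
Fraction absorbed: 1 − 10^(−0.461) = 0.6541.
Incident photons needed: 1.257e-6 / 0.6541 = 1.922e-6 mol.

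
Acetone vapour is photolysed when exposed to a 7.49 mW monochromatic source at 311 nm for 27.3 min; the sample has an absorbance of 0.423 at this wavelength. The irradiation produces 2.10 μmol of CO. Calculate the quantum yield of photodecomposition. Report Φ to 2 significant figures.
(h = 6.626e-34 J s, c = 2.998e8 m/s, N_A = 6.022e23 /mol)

Product: 2.10 μmol = 2.10e-6 mol.
Photon energy at 311 nm: hc/λ = (6.626e-34)(2.998e8)/(311e-9) = 6.387e-19 J.
Energy delivered: (7.49 mW)(1638 s) = 12.27 J.
Photons incident: 12.27 / 6.387e-19 = 1.921e19, i.e. 1.921e19/6.022e23 = 3.190e-5 mol.
Fraction absorbed: 1 − 10^(−0.423) = 0.6224.
Photons absorbed: 0.6224 × 3.190e-5 = 1.985e-5 mol.
Φ = 2.10e-6 mol / 1.985e-5 mol photons = 0.11.

Φ = 0.11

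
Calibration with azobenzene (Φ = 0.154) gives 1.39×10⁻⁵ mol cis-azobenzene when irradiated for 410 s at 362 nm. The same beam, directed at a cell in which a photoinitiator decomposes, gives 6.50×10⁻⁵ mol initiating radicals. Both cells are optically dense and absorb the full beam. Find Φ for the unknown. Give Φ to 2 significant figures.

Φ = 0.72

Photons absorbed by the actinometer: 1.39×10⁻⁵ / 0.154 = 9.026×10⁻⁵ mol.
Φ(unknown) = 6.50×10⁻⁵ / 9.026×10⁻⁵ = 0.72.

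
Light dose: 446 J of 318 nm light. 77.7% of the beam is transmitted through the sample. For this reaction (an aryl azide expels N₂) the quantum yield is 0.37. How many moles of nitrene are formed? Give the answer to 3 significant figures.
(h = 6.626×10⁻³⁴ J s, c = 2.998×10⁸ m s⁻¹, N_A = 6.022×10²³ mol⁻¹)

9.78×10⁻⁵ mol

Photon energy at 318 nm: hc/λ = (6.626×10⁻³⁴)(2.998×10⁸)/(318×10⁻⁹) = 6.247×10⁻¹⁹ J.
Photons incident: 446 / 6.247×10⁻¹⁹ = 7.139×10²⁰, i.e. 7.139×10²⁰/6.022×10²³ = 0.001185 mol.
Fraction absorbed: 1 − 77.7/100 = 0.2230.
Photons absorbed: 0.2230 × 0.001185 = 2.643×10⁻⁴ mol.
Product: Φ × n_abs = 0.37 × 2.643×10⁻⁴ = 9.779×10⁻⁵ mol.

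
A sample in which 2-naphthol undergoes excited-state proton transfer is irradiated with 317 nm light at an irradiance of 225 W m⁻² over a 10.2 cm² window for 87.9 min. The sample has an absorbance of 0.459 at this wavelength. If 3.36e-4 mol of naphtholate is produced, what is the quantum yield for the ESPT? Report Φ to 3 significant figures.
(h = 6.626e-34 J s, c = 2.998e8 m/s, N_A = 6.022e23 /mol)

Φ = 0.161

Photon energy at 317 nm: hc/λ = (6.626e-34)(2.998e8)/(317e-9) = 6.266e-19 J.
Energy delivered: (225 W m⁻²)(10.2e-4 m²)(5274 s) = 1210 J.
Photons incident: 1210 / 6.266e-19 = 1.931e21, i.e. 1.931e21/6.022e23 = 0.003207 mol.
Fraction absorbed: 1 − 10^(−0.459) = 0.6525.
Photons absorbed: 0.6525 × 0.003207 = 0.002093 mol.
Φ = 3.36e-4 mol / 0.002093 mol photons = 0.161.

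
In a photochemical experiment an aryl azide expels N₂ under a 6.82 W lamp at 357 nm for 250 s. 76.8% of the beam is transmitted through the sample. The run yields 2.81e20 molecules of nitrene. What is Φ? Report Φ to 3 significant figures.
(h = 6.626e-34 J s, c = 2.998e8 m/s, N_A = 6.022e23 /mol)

Product: 2.81e20 / 6.022e23 = 4.666e-4 mol.
Photon energy at 357 nm: hc/λ = (6.626e-34)(2.998e8)/(357e-9) = 5.564e-19 J.
Energy delivered: (6.82 W)(250 s) = 1705 J.
Photons incident: 1705 / 5.564e-19 = 3.064e21, i.e. 3.064e21/6.022e23 = 0.005088 mol.
Fraction absorbed: 1 − 76.8/100 = 0.2320.
Photons absorbed: 0.2320 × 0.005088 = 0.001180 mol.
Φ = 4.666e-4 mol / 0.001180 mol photons = 0.395.

Φ = 0.395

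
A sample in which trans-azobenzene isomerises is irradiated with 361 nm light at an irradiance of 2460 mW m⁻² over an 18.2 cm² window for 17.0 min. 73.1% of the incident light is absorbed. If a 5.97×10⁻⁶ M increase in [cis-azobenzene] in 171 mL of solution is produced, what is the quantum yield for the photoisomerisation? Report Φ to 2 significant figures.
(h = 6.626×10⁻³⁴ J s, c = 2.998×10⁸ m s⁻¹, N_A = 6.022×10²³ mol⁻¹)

Φ = 0.10

Product: (5.97×10⁻⁶ M)(0.171 L) = 1.021×10⁻⁶ mol.
Photon energy at 361 nm: hc/λ = (6.626×10⁻³⁴)(2.998×10⁸)/(361×10⁻⁹) = 5.503×10⁻¹⁹ J.
Energy delivered: (2460 mW m⁻²)(18.2×10⁻⁴ m²)(1020 s) = 4.567 J.
Photons incident: 4.567 / 5.503×10⁻¹⁹ = 8.299×10¹⁸, i.e. 8.299×10¹⁸/6.022×10²³ = 1.378×10⁻⁵ mol.
Photons absorbed: 0.731 × 1.378×10⁻⁵ = 1.007×10⁻⁵ mol.
Φ = 1.021×10⁻⁶ mol / 1.007×10⁻⁵ mol photons = 0.10.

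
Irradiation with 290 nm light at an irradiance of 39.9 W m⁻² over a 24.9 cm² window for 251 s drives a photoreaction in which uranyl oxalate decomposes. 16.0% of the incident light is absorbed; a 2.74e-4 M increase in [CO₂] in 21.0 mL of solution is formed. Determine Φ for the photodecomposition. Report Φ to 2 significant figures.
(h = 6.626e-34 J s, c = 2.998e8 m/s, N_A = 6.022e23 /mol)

Φ = 0.59

Product: (2.74e-4 M)(0.021 L) = 5.754e-6 mol.
Photon energy at 290 nm: hc/λ = (6.626e-34)(2.998e8)/(290e-9) = 6.850e-19 J.
Energy delivered: (39.9 W m⁻²)(24.9e-4 m²)(251 s) = 24.94 J.
Photons incident: 24.94 / 6.850e-19 = 3.641e19, i.e. 3.641e19/6.022e23 = 6.046e-5 mol.
Photons absorbed: 0.160 × 6.046e-5 = 9.674e-6 mol.
Φ = 5.754e-6 mol / 9.674e-6 mol photons = 0.59.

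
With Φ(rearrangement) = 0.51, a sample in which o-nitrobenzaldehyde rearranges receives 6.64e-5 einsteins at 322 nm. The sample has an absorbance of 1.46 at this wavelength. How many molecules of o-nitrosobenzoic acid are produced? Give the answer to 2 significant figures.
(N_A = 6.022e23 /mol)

Fraction absorbed: 1 − 10^(−1.46) = 0.9653.
Photons absorbed: 0.9653 × 6.64e-5 = 6.410e-5 mol.
Product: Φ × n_abs = 0.51 × 6.410e-5 = 3.269e-5 mol.
As a count: 3.269e-5 × 6.022e23 = 2.0e19.

2.0e19 molecules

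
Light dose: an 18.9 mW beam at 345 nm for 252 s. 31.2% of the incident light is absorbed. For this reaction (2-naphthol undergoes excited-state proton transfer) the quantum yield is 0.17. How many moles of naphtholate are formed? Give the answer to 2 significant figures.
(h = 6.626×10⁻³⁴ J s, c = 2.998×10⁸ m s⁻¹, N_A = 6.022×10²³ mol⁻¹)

Photon energy at 345 nm: hc/λ = (6.626×10⁻³⁴)(2.998×10⁸)/(345×10⁻⁹) = 5.758×10⁻¹⁹ J.
Energy delivered: (18.9 mW)(252 s) = 4.763 J.
Photons incident: 4.763 / 5.758×10⁻¹⁹ = 8.272×10¹⁸, i.e. 8.272×10¹⁸/6.022×10²³ = 1.374×10⁻⁵ mol.
Photons absorbed: 0.312 × 1.374×10⁻⁵ = 4.287×10⁻⁶ mol.
Product: Φ × n_abs = 0.17 × 4.287×10⁻⁶ = 7.288×10⁻⁷ mol.

7.3×10⁻⁷ mol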